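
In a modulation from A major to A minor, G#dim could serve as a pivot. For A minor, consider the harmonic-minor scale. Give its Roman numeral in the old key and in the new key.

vii° in A major; vii° in A minor

The scale of A major is A B C# D E F# G#; G# is degree 7, and the triad built there (G#-B-D) is diminished, so it is vii°.
The scale of A minor (harmonic minor) is A B C D E F G#; G# is degree 7, and the triad built there (G#-B-D) is diminished, so it is vii°.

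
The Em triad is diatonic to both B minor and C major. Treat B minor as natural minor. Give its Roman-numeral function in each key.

iv in B minor; iii in C major

The scale of B minor (natural minor) is B C♯ D E F♯ G A; E is degree 4, and the triad built there (E-G-B) is minor, so it is iv.
The scale of C major is C D E F G A B; E is degree 3, and the triad built there (E-G-B) is minor, so it is iii.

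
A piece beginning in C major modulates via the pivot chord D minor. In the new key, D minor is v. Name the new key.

The numeral v denotes a minor triad on scale degree 5. With D on degree 5, the tonic of the new key is G.
Degree 5 carries a minor triad in natural-minor keys, so the destination is G minor.
Check: the diatonic triads of G minor (natural minor) are Gm (i), Adim (ii°), Bb (III), Cm (iv), Dm (v), Eb (VI), F (VII) — D minor is indeed v.

G minor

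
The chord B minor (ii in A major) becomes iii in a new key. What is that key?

G major

The numeral iii denotes a minor triad on scale degree 3. With B on degree 3, the tonic of the new key is G.
Degree 3 carries a minor triad in major keys, so the destination is G major.
Check: the diatonic triads of G major are G (I), Am (ii), Bm (iii), C (IV), D (V), Em (vi), F♯dim (vii°) — B minor is indeed iii.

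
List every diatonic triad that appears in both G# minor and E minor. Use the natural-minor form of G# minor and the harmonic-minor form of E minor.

Triads in G# minor (natural minor): G# minor (i), A# diminished (ii°), B major (III), C# minor (iv), D# minor (v), E major (VI), F# major (VII).
Triads in E minor (harmonic minor): E minor (i), F# diminished (ii°), G augmented (III+), A minor (iv), B major (V), C major (VI), D# diminished (vii°).
Shared triads with their functions: B major (III in G# minor, V in E minor).

B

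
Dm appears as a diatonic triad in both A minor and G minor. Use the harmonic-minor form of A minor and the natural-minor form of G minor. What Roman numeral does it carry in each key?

iv in A minor; v in G minor

The scale of A minor (harmonic minor) is A B C D E F G#; D is degree 4, and the triad built there (D-F-A) is minor, so it is iv.
The scale of G minor (natural minor) is G A Bb C D Eb F; D is degree 5, and the triad built there (D-F-A) is minor, so it is v.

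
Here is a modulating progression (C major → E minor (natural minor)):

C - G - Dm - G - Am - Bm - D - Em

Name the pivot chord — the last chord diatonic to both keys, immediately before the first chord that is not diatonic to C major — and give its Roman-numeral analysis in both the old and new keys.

Am — vi in C major, iv in E minor

Chords diatonic to C major: C, Dm, Em, F, G, Am, Bdim.
Reading the progression, the first chord not in that set is Bm, so the modulation leaves C major there.
The chord immediately before Bm is Am, which is diatonic to both keys: vi in C major and iv in E minor.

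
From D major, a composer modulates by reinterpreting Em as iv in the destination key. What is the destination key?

The numeral iv denotes a minor triad on scale degree 4. With E on degree 4, the tonic of the new key is B.
Degree 4 carries a minor triad in minor keys, so the destination is B minor.
Check: the diatonic triads of B minor (natural minor) are Bm (i), C#dim (ii°), D (III), Em (iv), F#m (v), G (VI), A (VII) — Em is indeed iv.

B minor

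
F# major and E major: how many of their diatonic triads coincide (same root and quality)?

Diatonic triads of F# major: F# (I), G#m (ii), A#m (iii), B (IV), C# (V), D#m (vi), E#dim (vii°).
Diatonic triads of E major: E (I), F#m (ii), G#m (iii), A (IV), B (V), C#m (vi), D#dim (vii°).
Matching root and quality in both lists: G#m, B.
That gives 2 common triads.

2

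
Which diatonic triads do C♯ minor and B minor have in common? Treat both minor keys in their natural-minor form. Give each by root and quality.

Triads in C♯ minor (natural minor): C♯ minor (i), D♯ diminished (ii°), E major (III), F♯ minor (iv), G♯ minor (v), A major (VI), B major (VII).
Triads in B minor (natural minor): B minor (i), C♯ diminished (ii°), D major (III), E minor (iv), F♯ minor (v), G major (VI), A major (VII).
Shared triads with their functions: F♯ minor (iv in C♯ minor, v in B minor); A major (VI in C♯ minor, VII in B minor).

F♯m, A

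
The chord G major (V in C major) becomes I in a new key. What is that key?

The numeral I denotes a major triad on scale degree 1. With G on degree 1, the tonic of the new key is G.
Degree 1 carries a major triad in major keys, so the destination is G major.
Check: the diatonic triads of G major are G (I), Am (ii), Bm (iii), C (IV), D (V), Em (vi), F#dim (vii°) — G major is indeed I.

G major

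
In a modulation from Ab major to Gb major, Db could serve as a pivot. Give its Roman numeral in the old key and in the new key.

IV in Ab major; V in Gb major

The scale of Ab major is Ab Bb C Db Eb F G; Db is degree 4, and the triad built there (Db-F-Ab) is major, so it is IV.
The scale of Gb major is Gb Ab Bb Cb Db Eb F; Db is degree 5, and the triad built there (Db-F-Ab) is major, so it is V.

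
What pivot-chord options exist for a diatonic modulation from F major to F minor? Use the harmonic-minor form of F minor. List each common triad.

C, Edim

Triads in F major: F (I), Gm (ii), Am (iii), B♭ (IV), C (V), Dm (vi), Edim (vii°).
Triads in F minor (harmonic minor): Fm (i), Gdim (ii°), A♭aug (III+), B♭m (iv), C (V), D♭ (VI), Edim (vii°).
Shared triads with their functions: C (V in F major, V in F minor); Edim (vii° in F major, vii° in F minor).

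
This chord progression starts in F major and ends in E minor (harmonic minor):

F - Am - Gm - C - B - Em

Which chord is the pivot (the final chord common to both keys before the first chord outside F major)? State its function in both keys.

C — V in F major, VI in E minor

Chords diatonic to F major: F, Gm, Am, Bb, C, Dm, Edim.
Reading the progression, the first chord not in that set is B, so the modulation leaves F major there.
The chord immediately before B is C, which is diatonic to both keys: V in F major and VI in E minor.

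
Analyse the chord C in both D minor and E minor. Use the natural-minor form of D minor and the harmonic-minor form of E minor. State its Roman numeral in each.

VII in D minor; VI in E minor

The scale of D minor (natural minor) is D E F G A B♭ C; C is degree 7, and the triad built there (C-E-G) is major, so it is VII.
The scale of E minor (harmonic minor) is E F♯ G A B C D♯; C is degree 6, and the triad built there (C-E-G) is major, so it is VI.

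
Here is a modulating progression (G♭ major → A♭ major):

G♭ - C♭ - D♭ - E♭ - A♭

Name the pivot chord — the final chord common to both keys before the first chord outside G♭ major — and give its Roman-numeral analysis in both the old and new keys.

Chords diatonic to G♭ major: G♭, A♭m, B♭m, C♭, D♭, E♭m, Fdim.
Reading the progression, the first chord not in that set is E♭, so the modulation leaves G♭ major there.
The chord immediately before E♭ is D♭, which is diatonic to both keys: V in G♭ major and IV in A♭ major.

D♭ — V in G♭ major, IV in A♭ major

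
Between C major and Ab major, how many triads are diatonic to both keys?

0

Diatonic triads of C major: C major (I), D minor (ii), E minor (iii), F major (IV), G major (V), A minor (vi), B diminished (vii°).
Diatonic triads of Ab major: Ab major (I), Bb minor (ii), C minor (iii), Db major (IV), Eb major (V), F minor (vi), G diminished (vii°).
No triad has the same root and quality in both keys.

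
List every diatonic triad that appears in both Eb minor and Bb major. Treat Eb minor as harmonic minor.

Bb

Triads in Eb minor (harmonic minor): Eb minor (i), F diminished (ii°), Gb augmented (III+), Ab minor (iv), Bb major (V), Cb major (VI), D diminished (vii°).
Triads in Bb major: Bb major (I), C minor (ii), D minor (iii), Eb major (IV), F major (V), G minor (vi), A diminished (vii°).
Shared triads with their functions: Bb major (V in Eb minor, I in Bb major).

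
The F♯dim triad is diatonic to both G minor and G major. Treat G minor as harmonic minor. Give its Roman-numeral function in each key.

The scale of G minor (harmonic minor) is G A B♭ C D E♭ F♯; F♯ is degree 7, and the triad built there (F♯-A-C) is diminished, so it is vii°.
The scale of G major is G A B C D E F♯; F♯ is degree 7, and the triad built there (F♯-A-C) is diminished, so it is vii°.

vii° in G minor; vii° in G major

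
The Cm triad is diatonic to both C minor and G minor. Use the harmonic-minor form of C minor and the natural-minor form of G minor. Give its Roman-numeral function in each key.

The scale of C minor (harmonic minor) is C D Eb F G Ab B; C is degree 1, and the triad built there (C-Eb-G) is minor, so it is i.
The scale of G minor (natural minor) is G A Bb C D Eb F; C is degree 4, and the triad built there (C-Eb-G) is minor, so it is iv.

i in C minor; iv in G minor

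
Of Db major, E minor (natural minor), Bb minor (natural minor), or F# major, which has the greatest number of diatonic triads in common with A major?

Triads of A major: A major (I), B minor (ii), C# minor (iii), D major (IV), E major (V), F# minor (vi), G# diminished (vii°).
Db major shares 0: none.
E minor (natural minor) shares 2: Bm, D.
Bb minor (natural minor) shares 0: none.
F# major shares 0: none.
The most common triads (2) are shared with E minor.

E minor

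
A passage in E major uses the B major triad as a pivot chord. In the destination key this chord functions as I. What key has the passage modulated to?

The numeral I denotes a major triad on scale degree 1. With B on degree 1, the tonic of the new key is B.
Degree 1 carries a major triad in major keys, so the destination is B major.
Check: the diatonic triads of B major are B (I), C#m (ii), D#m (iii), E (IV), F# (V), G#m (vi), A#dim (vii°) — B major is indeed I.

B major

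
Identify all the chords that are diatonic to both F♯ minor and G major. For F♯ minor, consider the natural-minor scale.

Bm, D

Triads in F♯ minor (natural minor): F♯m (i), G♯dim (ii°), A (III), Bm (iv), C♯m (v), D (VI), E (VII).
Triads in G major: G (I), Am (ii), Bm (iii), C (IV), D (V), Em (vi), F♯dim (vii°).
Shared triads with their functions: Bm (iv in F♯ minor, iii in G major); D (VI in F♯ minor, V in G major).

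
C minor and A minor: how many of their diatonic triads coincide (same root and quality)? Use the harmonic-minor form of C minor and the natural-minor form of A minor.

Diatonic triads of C minor (harmonic minor): C minor (i), D diminished (ii°), Eb augmented (III+), F minor (iv), G major (V), Ab major (VI), B diminished (vii°).
Diatonic triads of A minor (natural minor): A minor (i), B diminished (ii°), C major (III), D minor (iv), E minor (v), F major (VI), G major (VII).
Matching root and quality in both lists: G major, B diminished.
That gives 2 common triads.

2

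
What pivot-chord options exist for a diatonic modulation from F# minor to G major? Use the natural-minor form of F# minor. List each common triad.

Bm, D

Triads in F# minor (natural minor): F#m (i), G#dim (ii°), A (III), Bm (iv), C#m (v), D (VI), E (VII).
Triads in G major: G (I), Am (ii), Bm (iii), C (IV), D (V), Em (vi), F#dim (vii°).
Shared triads with their functions: Bm (iv in F# minor, iii in G major); D (VI in F# minor, V in G major).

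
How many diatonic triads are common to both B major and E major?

4

Diatonic triads of B major: B (I), C♯m (ii), D♯m (iii), E (IV), F♯ (V), G♯m (vi), A♯dim (vii°).
Diatonic triads of E major: E (I), F♯m (ii), G♯m (iii), A (IV), B (V), C♯m (vi), D♯dim (vii°).
Matching root and quality in both lists: B, C♯m, E, G♯m.
That gives 4 common triads.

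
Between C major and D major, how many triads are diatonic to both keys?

Diatonic triads of C major: C (I), Dm (ii), Em (iii), F (IV), G (V), Am (vi), Bdim (vii°).
Diatonic triads of D major: D (I), Em (ii), F#m (iii), G (IV), A (V), Bm (vi), C#dim (vii°).
Matching root and quality in both lists: Em, G.
That gives 2 common triads.

2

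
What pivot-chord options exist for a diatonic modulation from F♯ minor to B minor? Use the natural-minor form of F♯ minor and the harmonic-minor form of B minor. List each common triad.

Bm

Triads in F♯ minor (natural minor): F♯m (i), G♯dim (ii°), A (III), Bm (iv), C♯m (v), D (VI), E (VII).
Triads in B minor (harmonic minor): Bm (i), C♯dim (ii°), Daug (III+), Em (iv), F♯ (V), G (VI), A♯dim (vii°).
Shared triads with their functions: Bm (iv in F♯ minor, i in B minor).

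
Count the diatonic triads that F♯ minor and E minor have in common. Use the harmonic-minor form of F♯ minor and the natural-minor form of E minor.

2

Diatonic triads of F♯ minor (harmonic minor): F♯m (i), G♯dim (ii°), Aaug (III+), Bm (iv), C♯ (V), D (VI), E♯dim (vii°).
Diatonic triads of E minor (natural minor): Em (i), F♯dim (ii°), G (III), Am (iv), Bm (v), C (VI), D (VII).
Matching root and quality in both lists: Bm, D.
That gives 2 common triads.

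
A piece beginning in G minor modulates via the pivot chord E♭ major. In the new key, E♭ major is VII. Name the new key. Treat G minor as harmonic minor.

F minor

The numeral VII denotes a major triad on scale degree 7. With E♭ on degree 7, the tonic of the new key is F.
Degree 7 carries a major triad in natural-minor keys, so the destination is F minor.
Check: the diatonic triads of F minor (natural minor) are Fm (i), Gdim (ii°), A♭ (III), B♭m (iv), Cm (v), D♭ (VI), E♭ (VII) — E♭ major is indeed VII.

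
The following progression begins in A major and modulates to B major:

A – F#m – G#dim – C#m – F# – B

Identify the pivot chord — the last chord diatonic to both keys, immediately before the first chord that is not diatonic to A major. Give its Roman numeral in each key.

Chords diatonic to A major: A, Bm, C#m, D, E, F#m, G#dim.
Reading the progression, the first chord not in that set is F#, so the modulation leaves A major there.
The chord immediately before F# is C#m, which is diatonic to both keys: iii in A major and ii in B major.

C#m — iii in A major, ii in B major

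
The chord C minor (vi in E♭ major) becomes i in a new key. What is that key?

The numeral i denotes a minor triad on scale degree 1. With C on degree 1, the tonic of the new key is C.
Degree 1 carries a minor triad in minor keys, so the destination is C minor.
Check: the diatonic triads of C minor (natural minor) are Cm (i), Ddim (ii°), E♭ (III), Fm (iv), Gm (v), A♭ (VI), B♭ (VII) — C minor is indeed i.

C minor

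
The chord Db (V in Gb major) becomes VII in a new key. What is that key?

The numeral VII denotes a major triad on scale degree 7. With Db on degree 7, the tonic of the new key is Eb.
Degree 7 carries a major triad in natural-minor keys, so the destination is Eb minor.
Check: the diatonic triads of Eb minor (natural minor) are Ebm (i), Fdim (ii°), Gb (III), Abm (iv), Bbm (v), Cb (VI), Db (VII) — Db is indeed VII.

Eb minor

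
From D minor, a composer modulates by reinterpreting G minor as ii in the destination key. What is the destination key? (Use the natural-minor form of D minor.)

F major

The numeral ii denotes a minor triad on scale degree 2. With G on degree 2, the tonic of the new key is F.
Degree 2 carries a minor triad in major keys, so the destination is F major.
Check: the diatonic triads of F major are F (I), Gm (ii), Am (iii), Bb (IV), C (V), Dm (vi), Edim (vii°) — G minor is indeed ii.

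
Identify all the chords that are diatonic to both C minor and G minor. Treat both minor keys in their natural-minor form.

Cm, Eb, Gm, Bb

Triads in C minor (natural minor): Cm (i), Ddim (ii°), Eb (III), Fm (iv), Gm (v), Ab (VI), Bb (VII).
Triads in G minor (natural minor): Gm (i), Adim (ii°), Bb (III), Cm (iv), Dm (v), Eb (VI), F (VII).
Shared triads with their functions: Cm (i in C minor, iv in G minor); Eb (III in C minor, VI in G minor); Gm (v in C minor, i in G minor); Bb (VII in C minor, III in G minor).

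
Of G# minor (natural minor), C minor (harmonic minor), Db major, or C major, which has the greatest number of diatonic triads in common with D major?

Triads of D major: D (I), Em (ii), F#m (iii), G (IV), A (V), Bm (vi), C#dim (vii°).
G# minor (natural minor) shares 0: none.
C minor (harmonic minor) shares 1: G.
Db major shares 0: none.
C major shares 2: Em, G.
The most common triads (2) are shared with C major.

C major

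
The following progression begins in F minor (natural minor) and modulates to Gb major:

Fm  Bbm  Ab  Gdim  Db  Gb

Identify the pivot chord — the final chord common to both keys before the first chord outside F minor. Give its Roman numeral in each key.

Db — VI in F minor, V in Gb major

Chords diatonic to F minor: Fm, Gdim, Ab, Bbm, Cm, Db, Eb.
Reading the progression, the first chord not in that set is Gb, so the modulation leaves F minor there.
The chord immediately before Gb is Db, which is diatonic to both keys: VI in F minor and V in Gb major.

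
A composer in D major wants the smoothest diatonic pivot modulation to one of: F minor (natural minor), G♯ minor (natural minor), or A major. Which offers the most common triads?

A major

Triads of D major: D (I), Em (ii), F♯m (iii), G (IV), A (V), Bm (vi), C♯dim (vii°).
F minor (natural minor) shares 0: none.
G♯ minor (natural minor) shares 0: none.
A major shares 4: D, F♯m, A, Bm.
The most common triads (4) are shared with A major.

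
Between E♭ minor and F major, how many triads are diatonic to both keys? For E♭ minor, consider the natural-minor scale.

Diatonic triads of E♭ minor (natural minor): E♭m (i), Fdim (ii°), G♭ (III), A♭m (iv), B♭m (v), C♭ (VI), D♭ (VII).
Diatonic triads of F major: F (I), Gm (ii), Am (iii), B♭ (IV), C (V), Dm (vi), Edim (vii°).
No triad has the same root and quality in both keys.

0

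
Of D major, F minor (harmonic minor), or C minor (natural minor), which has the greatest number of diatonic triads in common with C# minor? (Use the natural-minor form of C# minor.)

Triads of C# minor (natural minor): C#m (i), D#dim (ii°), E (III), F#m (iv), G#m (v), A (VI), B (VII).
D major shares 2: F#m, A.
F minor (harmonic minor) shares 0: none.
C minor (natural minor) shares 0: none.
The most common triads (2) are shared with D major.

D major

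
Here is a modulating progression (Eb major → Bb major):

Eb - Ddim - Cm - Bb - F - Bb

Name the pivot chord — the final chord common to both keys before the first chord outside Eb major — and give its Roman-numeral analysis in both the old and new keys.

Bb — V in Eb major, I in Bb major

Chords diatonic to Eb major: Eb, Fm, Gm, Ab, Bb, Cm, Ddim.
Reading the progression, the first chord not in that set is F, so the modulation leaves Eb major there.
The chord immediately before F is Bb, which is diatonic to both keys: V in Eb major and I in Bb major.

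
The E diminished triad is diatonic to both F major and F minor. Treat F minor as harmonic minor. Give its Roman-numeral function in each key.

The scale of F major is F G A Bb C D E; E is degree 7, and the triad built there (E-G-Bb) is diminished, so it is vii°.
The scale of F minor (harmonic minor) is F G Ab Bb C Db E; E is degree 7, and the triad built there (E-G-Bb) is diminished, so it is vii°.

vii° in F major; vii° in F minor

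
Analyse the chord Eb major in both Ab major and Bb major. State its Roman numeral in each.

The scale of Ab major is Ab Bb C Db Eb F G; Eb is degree 5, and the triad built there (Eb-G-Bb) is major, so it is V.
The scale of Bb major is Bb C D Eb F G A; Eb is degree 4, and the triad built there (Eb-G-Bb) is major, so it is IV.

V in Ab major; IV in Bb major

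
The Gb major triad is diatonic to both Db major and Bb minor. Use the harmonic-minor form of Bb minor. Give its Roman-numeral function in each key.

The scale of Db major is Db Eb F Gb Ab Bb C; Gb is degree 4, and the triad built there (Gb-Bb-Db) is major, so it is IV.
The scale of Bb minor (harmonic minor) is Bb C Db Eb F Gb A; Gb is degree 6, and the triad built there (Gb-Bb-Db) is major, so it is VI.

IV in Db major; VI in Bb minor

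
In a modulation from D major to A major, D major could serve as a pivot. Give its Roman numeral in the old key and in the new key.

I in D major; IV in A major

The scale of D major is D E F# G A B C#; D is degree 1, and the triad built there (D-F#-A) is major, so it is I.
The scale of A major is A B C# D E F# G#; D is degree 4, and the triad built there (D-F#-A) is major, so it is IV.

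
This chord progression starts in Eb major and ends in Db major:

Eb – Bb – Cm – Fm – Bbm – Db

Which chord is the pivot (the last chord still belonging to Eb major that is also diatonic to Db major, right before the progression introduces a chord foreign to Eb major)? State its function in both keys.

Fm — ii in Eb major, iii in Db major

Chords diatonic to Eb major: Eb, Fm, Gm, Ab, Bb, Cm, Ddim.
Reading the progression, the first chord not in that set is Bbm, so the modulation leaves Eb major there.
The chord immediately before Bbm is Fm, which is diatonic to both keys: ii in Eb major and iii in Db major.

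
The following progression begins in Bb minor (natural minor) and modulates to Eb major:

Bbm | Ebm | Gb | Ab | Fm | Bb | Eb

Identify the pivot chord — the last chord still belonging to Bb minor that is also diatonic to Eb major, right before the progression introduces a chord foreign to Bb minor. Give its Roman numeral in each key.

Chords diatonic to Bb minor: Bbm, Cdim, Db, Ebm, Fm, Gb, Ab.
Reading the progression, the first chord not in that set is Bb, so the modulation leaves Bb minor there.
The chord immediately before Bb is Fm, which is diatonic to both keys: v in Bb minor and ii in Eb major.

Fm — v in Bb minor, ii in Eb major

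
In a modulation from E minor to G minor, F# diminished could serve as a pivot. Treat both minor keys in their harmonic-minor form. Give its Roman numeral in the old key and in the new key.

The scale of E minor (harmonic minor) is E F# G A B C D#; F# is degree 2, and the triad built there (F#-A-C) is diminished, so it is ii°.
The scale of G minor (harmonic minor) is G A Bb C D Eb F#; F# is degree 7, and the triad built there (F#-A-C) is diminished, so it is vii°.

ii° in E minor; vii° in G minor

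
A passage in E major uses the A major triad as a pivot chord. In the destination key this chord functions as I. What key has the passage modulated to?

The numeral I denotes a major triad on scale degree 1. With A on degree 1, the tonic of the new key is A.
Degree 1 carries a major triad in major keys, so the destination is A major.
Check: the diatonic triads of A major are A (I), Bm (ii), C♯m (iii), D (IV), E (V), F♯m (vi), G♯dim (vii°) — A major is indeed I.

A major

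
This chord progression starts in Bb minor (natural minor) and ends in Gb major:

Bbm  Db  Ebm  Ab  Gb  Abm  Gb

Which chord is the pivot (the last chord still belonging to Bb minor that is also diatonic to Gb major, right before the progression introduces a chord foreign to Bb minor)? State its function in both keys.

Chords diatonic to Bb minor: Bbm, Cdim, Db, Ebm, Fm, Gb, Ab.
Reading the progression, the first chord not in that set is Abm, so the modulation leaves Bb minor there.
The chord immediately before Abm is Gb, which is diatonic to both keys: VI in Bb minor and I in Gb major.

Gb — VI in Bb minor, I in Gb major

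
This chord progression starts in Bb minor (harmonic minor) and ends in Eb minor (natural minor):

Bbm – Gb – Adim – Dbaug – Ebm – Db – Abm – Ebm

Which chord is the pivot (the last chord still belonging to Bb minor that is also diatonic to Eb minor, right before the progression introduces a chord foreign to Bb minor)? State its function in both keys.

Ebm — iv in Bb minor, i in Eb minor

Chords diatonic to Bb minor: Bbm, Cdim, Dbaug, Ebm, F, Gb, Adim.
Reading the progression, the first chord not in that set is Db, so the modulation leaves Bb minor there.
The chord immediately before Db is Ebm, which is diatonic to both keys: iv in Bb minor and i in Eb minor.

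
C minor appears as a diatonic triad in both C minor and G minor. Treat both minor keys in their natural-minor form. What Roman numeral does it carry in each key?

The scale of C minor (natural minor) is C D Eb F G Ab Bb; C is degree 1, and the triad built there (C-Eb-G) is minor, so it is i.
The scale of G minor (natural minor) is G A Bb C D Eb F; C is degree 4, and the triad built there (C-Eb-G) is minor, so it is iv.

i in C minor; iv in G minor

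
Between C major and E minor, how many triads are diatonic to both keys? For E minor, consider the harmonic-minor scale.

Diatonic triads of C major: C major (I), D minor (ii), E minor (iii), F major (IV), G major (V), A minor (vi), B diminished (vii°).
Diatonic triads of E minor (harmonic minor): E minor (i), F# diminished (ii°), G augmented (III+), A minor (iv), B major (V), C major (VI), D# diminished (vii°).
Matching root and quality in both lists: C major, E minor, A minor.
That gives 3 common triads.

3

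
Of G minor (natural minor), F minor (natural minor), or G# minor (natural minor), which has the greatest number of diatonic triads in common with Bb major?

Triads of Bb major: Bb (I), Cm (ii), Dm (iii), Eb (IV), F (V), Gm (vi), Adim (vii°).
G minor (natural minor) shares 7: Bb, Cm, Dm, Eb, F, Gm, Adim.
F minor (natural minor) shares 2: Cm, Eb.
G# minor (natural minor) shares 0: none.
The most common triads (7) are shared with G minor.

G minor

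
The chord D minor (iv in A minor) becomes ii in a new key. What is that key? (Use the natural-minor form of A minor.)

The numeral ii denotes a minor triad on scale degree 2. With D on degree 2, the tonic of the new key is C.
Degree 2 carries a minor triad in major keys, so the destination is C major.
Check: the diatonic triads of C major are C (I), Dm (ii), Em (iii), F (IV), G (V), Am (vi), Bdim (vii°) — D minor is indeed ii.

C major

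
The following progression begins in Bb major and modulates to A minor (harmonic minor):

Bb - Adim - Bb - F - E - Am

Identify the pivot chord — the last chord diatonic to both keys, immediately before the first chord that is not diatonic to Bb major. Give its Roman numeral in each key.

F — V in Bb major, VI in A minor

Chords diatonic to Bb major: Bb, Cm, Dm, Eb, F, Gm, Adim.
Reading the progression, the first chord not in that set is E, so the modulation leaves Bb major there.
The chord immediately before E is F, which is diatonic to both keys: V in Bb major and VI in A minor.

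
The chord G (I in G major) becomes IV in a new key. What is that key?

The numeral IV denotes a major triad on scale degree 4. With G on degree 4, the tonic of the new key is D.
Degree 4 carries a major triad in major keys, so the destination is D major.
Check: the diatonic triads of D major are D (I), Em (ii), F#m (iii), G (IV), A (V), Bm (vi), C#dim (vii°) — G is indeed IV.

D major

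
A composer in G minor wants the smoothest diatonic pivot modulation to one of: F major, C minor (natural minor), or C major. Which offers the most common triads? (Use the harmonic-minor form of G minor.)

C minor

Triads of G minor (harmonic minor): Gm (i), Adim (ii°), Bbaug (III+), Cm (iv), D (V), Eb (VI), F#dim (vii°).
F major shares 1: Gm.
C minor (natural minor) shares 3: Gm, Cm, Eb.
C major shares 0: none.
The most common triads (3) are shared with C minor.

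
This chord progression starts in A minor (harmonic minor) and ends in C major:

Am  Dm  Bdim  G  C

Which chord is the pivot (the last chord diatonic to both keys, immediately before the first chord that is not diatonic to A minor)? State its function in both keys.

Bdim — ii° in A minor, vii° in C major

Chords diatonic to A minor: Am, Bdim, Caug, Dm, E, F, G♯dim.
Reading the progression, the first chord not in that set is G, so the modulation leaves A minor there.
The chord immediately before G is Bdim, which is diatonic to both keys: ii° in A minor and vii° in C major.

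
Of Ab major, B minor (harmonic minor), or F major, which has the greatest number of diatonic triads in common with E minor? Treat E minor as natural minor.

B minor

Triads of E minor (natural minor): Em (i), F#dim (ii°), G (III), Am (iv), Bm (v), C (VI), D (VII).
Ab major shares 0: none.
B minor (harmonic minor) shares 3: Em, G, Bm.
F major shares 2: Am, C.
The most common triads (3) are shared with B minor.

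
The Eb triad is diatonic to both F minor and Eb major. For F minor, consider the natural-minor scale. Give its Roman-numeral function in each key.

VII in F minor; I in Eb major

The scale of F minor (natural minor) is F G Ab Bb C Db Eb; Eb is degree 7, and the triad built there (Eb-G-Bb) is major, so it is VII.
The scale of Eb major is Eb F G Ab Bb C D; Eb is degree 1, and the triad built there (Eb-G-Bb) is major, so it is I.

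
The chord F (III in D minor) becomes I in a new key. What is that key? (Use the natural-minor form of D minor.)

The numeral I denotes a major triad on scale degree 1. With F on degree 1, the tonic of the new key is F.
Degree 1 carries a major triad in major keys, so the destination is F major.
Check: the diatonic triads of F major are F (I), Gm (ii), Am (iii), B♭ (IV), C (V), Dm (vi), Edim (vii°) — F is indeed I.

F major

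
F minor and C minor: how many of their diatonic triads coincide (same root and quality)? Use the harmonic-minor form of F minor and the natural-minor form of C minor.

Diatonic triads of F minor (harmonic minor): Fm (i), Gdim (ii°), A♭aug (III+), B♭m (iv), C (V), D♭ (VI), Edim (vii°).
Diatonic triads of C minor (natural minor): Cm (i), Ddim (ii°), E♭ (III), Fm (iv), Gm (v), A♭ (VI), B♭ (VII).
Matching root and quality in both lists: Fm.
That gives 1 common triad.

1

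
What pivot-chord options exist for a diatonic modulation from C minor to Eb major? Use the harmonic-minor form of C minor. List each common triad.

Cm, Ddim, Fm, Ab

Triads in C minor (harmonic minor): Cm (i), Ddim (ii°), Ebaug (III+), Fm (iv), G (V), Ab (VI), Bdim (vii°).
Triads in Eb major: Eb (I), Fm (ii), Gm (iii), Ab (IV), Bb (V), Cm (vi), Ddim (vii°).
Shared triads with their functions: Cm (i in C minor, vi in Eb major); Ddim (ii° in C minor, vii° in Eb major); Fm (iv in C minor, ii in Eb major); Ab (VI in C minor, IV in Eb major).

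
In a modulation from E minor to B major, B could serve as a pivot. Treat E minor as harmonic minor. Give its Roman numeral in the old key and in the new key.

The scale of E minor (harmonic minor) is E F♯ G A B C D♯; B is degree 5, and the triad built there (B-D♯-F♯) is major, so it is V.
The scale of B major is B C♯ D♯ E F♯ G♯ A♯; B is degree 1, and the triad built there (B-D♯-F♯) is major, so it is I.

V in E minor; I in B major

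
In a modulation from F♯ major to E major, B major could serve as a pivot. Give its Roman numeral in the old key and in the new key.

The scale of F♯ major is F♯ G♯ A♯ B C♯ D♯ E♯; B is degree 4, and the triad built there (B-D♯-F♯) is major, so it is IV.
The scale of E major is E F♯ G♯ A B C♯ D♯; B is degree 5, and the triad built there (B-D♯-F♯) is major, so it is V.

IV in F♯ major; V in E major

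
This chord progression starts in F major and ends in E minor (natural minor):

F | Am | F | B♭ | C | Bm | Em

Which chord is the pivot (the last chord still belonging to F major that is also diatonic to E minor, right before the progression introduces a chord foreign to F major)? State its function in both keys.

C — V in F major, VI in E minor

Chords diatonic to F major: F, Gm, Am, B♭, C, Dm, Edim.
Reading the progression, the first chord not in that set is Bm, so the modulation leaves F major there.
The chord immediately before Bm is C, which is diatonic to both keys: V in F major and VI in E minor.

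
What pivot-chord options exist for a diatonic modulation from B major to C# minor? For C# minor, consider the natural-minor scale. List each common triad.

Triads in B major: B (I), C#m (ii), D#m (iii), E (IV), F# (V), G#m (vi), A#dim (vii°).
Triads in C# minor (natural minor): C#m (i), D#dim (ii°), E (III), F#m (iv), G#m (v), A (VI), B (VII).
Shared triads with their functions: B (I in B major, VII in C# minor); C#m (ii in B major, i in C# minor); E (IV in B major, III in C# minor); G#m (vi in B major, v in C# minor).

B, C#m, E, G#m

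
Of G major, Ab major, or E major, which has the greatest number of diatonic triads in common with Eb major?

Triads of Eb major: Eb major (I), F minor (ii), G minor (iii), Ab major (IV), Bb major (V), C minor (vi), D diminished (vii°).
G major shares 0: none.
Ab major shares 4: Eb, Fm, Ab, Cm.
E major shares 0: none.
The most common triads (4) are shared with Ab major.

Ab major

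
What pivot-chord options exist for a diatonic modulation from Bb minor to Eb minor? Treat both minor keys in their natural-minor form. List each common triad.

Bbm, Db, Ebm, Gb

Triads in Bb minor (natural minor): Bbm (i), Cdim (ii°), Db (III), Ebm (iv), Fm (v), Gb (VI), Ab (VII).
Triads in Eb minor (natural minor): Ebm (i), Fdim (ii°), Gb (III), Abm (iv), Bbm (v), Cb (VI), Db (VII).
Shared triads with their functions: Bbm (i in Bb minor, v in Eb minor); Db (III in Bb minor, VII in Eb minor); Ebm (iv in Bb minor, i in Eb minor); Gb (VI in Bb minor, III in Eb minor).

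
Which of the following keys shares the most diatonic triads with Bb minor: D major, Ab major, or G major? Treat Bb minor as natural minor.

Triads of Bb minor (natural minor): Bbm (i), Cdim (ii°), Db (III), Ebm (iv), Fm (v), Gb (VI), Ab (VII).
D major shares 0: none.
Ab major shares 4: Bbm, Db, Fm, Ab.
G major shares 0: none.
The most common triads (4) are shared with Ab major.

Ab major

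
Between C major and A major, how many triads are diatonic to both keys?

0

Diatonic triads of C major: C (I), Dm (ii), Em (iii), F (IV), G (V), Am (vi), Bdim (vii°).
Diatonic triads of A major: A (I), Bm (ii), C#m (iii), D (IV), E (V), F#m (vi), G#dim (vii°).
No triad has the same root and quality in both keys.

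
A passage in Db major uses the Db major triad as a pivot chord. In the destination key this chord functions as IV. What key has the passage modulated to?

The numeral IV denotes a major triad on scale degree 4. With Db on degree 4, the tonic of the new key is Ab.
Degree 4 carries a major triad in major keys, so the destination is Ab major.
Check: the diatonic triads of Ab major are Ab (I), Bbm (ii), Cm (iii), Db (IV), Eb (V), Fm (vi), Gdim (vii°) — Db major is indeed IV.

Ab major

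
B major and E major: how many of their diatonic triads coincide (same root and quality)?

Diatonic triads of B major: B major (I), C♯ minor (ii), D♯ minor (iii), E major (IV), F♯ major (V), G♯ minor (vi), A♯ diminished (vii°).
Diatonic triads of E major: E major (I), F♯ minor (ii), G♯ minor (iii), A major (IV), B major (V), C♯ minor (vi), D♯ diminished (vii°).
Matching root and quality in both lists: B major, C♯ minor, E major, G♯ minor.
That gives 4 common triads.

4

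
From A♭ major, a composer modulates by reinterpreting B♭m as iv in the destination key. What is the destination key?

F minor

The numeral iv denotes a minor triad on scale degree 4. With B♭ on degree 4, the tonic of the new key is F.
Degree 4 carries a minor triad in minor keys, so the destination is F minor.
Check: the diatonic triads of F minor (natural minor) are Fm (i), Gdim (ii°), A♭ (III), B♭m (iv), Cm (v), D♭ (VI), E♭ (VII) — B♭m is indeed iv.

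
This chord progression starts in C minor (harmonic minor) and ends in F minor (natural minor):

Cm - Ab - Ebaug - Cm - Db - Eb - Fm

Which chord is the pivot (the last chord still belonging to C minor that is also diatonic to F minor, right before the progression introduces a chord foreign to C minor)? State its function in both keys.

Chords diatonic to C minor: Cm, Ddim, Ebaug, Fm, G, Ab, Bdim.
Reading the progression, the first chord not in that set is Db, so the modulation leaves C minor there.
The chord immediately before Db is Cm, which is diatonic to both keys: i in C minor and v in F minor.

Cm — i in C minor, v in F minor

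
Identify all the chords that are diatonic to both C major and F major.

C, Dm, F, Am

Triads in C major: C (I), Dm (ii), Em (iii), F (IV), G (V), Am (vi), Bdim (vii°).
Triads in F major: F (I), Gm (ii), Am (iii), B♭ (IV), C (V), Dm (vi), Edim (vii°).
Shared triads with their functions: C (I in C major, V in F major); Dm (ii in C major, vi in F major); F (IV in C major, I in F major); Am (vi in C major, iii in F major).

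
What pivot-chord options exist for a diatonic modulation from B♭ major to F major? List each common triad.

B♭, Dm, F, Gm

Triads in B♭ major: B♭ major (I), C minor (ii), D minor (iii), E♭ major (IV), F major (V), G minor (vi), A diminished (vii°).
Triads in F major: F major (I), G minor (ii), A minor (iii), B♭ major (IV), C major (V), D minor (vi), E diminished (vii°).
Shared triads with their functions: B♭ major (I in B♭ major, IV in F major); D minor (iii in B♭ major, vi in F major); F major (V in B♭ major, I in F major); G minor (vi in B♭ major, ii in F major).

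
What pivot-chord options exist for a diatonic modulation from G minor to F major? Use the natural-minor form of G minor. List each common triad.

Triads in G minor (natural minor): G minor (i), A diminished (ii°), B♭ major (III), C minor (iv), D minor (v), E♭ major (VI), F major (VII).
Triads in F major: F major (I), G minor (ii), A minor (iii), B♭ major (IV), C major (V), D minor (vi), E diminished (vii°).
Shared triads with their functions: G minor (i in G minor, ii in F major); B♭ major (III in G minor, IV in F major); D minor (v in G minor, vi in F major); F major (VII in G minor, I in F major).

Gm, B♭, Dm, F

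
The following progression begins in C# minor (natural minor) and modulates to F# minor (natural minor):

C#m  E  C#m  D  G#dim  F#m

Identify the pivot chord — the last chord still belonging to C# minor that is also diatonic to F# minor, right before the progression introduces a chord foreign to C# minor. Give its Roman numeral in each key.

Chords diatonic to C# minor: C#m, D#dim, E, F#m, G#m, A, B.
Reading the progression, the first chord not in that set is D, so the modulation leaves C# minor there.
The chord immediately before D is C#m, which is diatonic to both keys: i in C# minor and v in F# minor.

C#m — i in C# minor, v in F# minor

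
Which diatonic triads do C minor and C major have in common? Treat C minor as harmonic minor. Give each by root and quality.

G, Bdim

Triads in C minor (harmonic minor): Cm (i), Ddim (ii°), E♭aug (III+), Fm (iv), G (V), A♭ (VI), Bdim (vii°).
Triads in C major: C (I), Dm (ii), Em (iii), F (IV), G (V), Am (vi), Bdim (vii°).
Shared triads with their functions: G (V in C minor, V in C major); Bdim (vii° in C minor, vii° in C major).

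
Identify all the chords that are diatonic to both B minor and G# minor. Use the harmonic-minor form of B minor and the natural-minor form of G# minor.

F#, A#dim

Triads in B minor (harmonic minor): Bm (i), C#dim (ii°), Daug (III+), Em (iv), F# (V), G (VI), A#dim (vii°).
Triads in G# minor (natural minor): G#m (i), A#dim (ii°), B (III), C#m (iv), D#m (v), E (VI), F# (VII).
Shared triads with their functions: F# (V in B minor, VII in G# minor); A#dim (vii° in B minor, ii° in G# minor).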